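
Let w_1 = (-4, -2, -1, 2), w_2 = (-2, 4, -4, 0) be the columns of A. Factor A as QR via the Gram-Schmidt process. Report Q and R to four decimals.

w_1 = (-4, -2, -1, 2); ‖w_1‖ = 5.0000, so q_1 = (-0.8000, -0.4000, -0.2000, 0.4000).
q_1·w_2 = (-0.8000)·(-2) + (-0.4000)·4 + (-0.2000)·(-4) + 0.4000·0 = 0.8000.
u_2 = w_2 − 0.8000·q_1 = (-1.3600, 4.3200, -3.8400, -0.3200).
‖u_2‖ = 5.9464, so q_2 = (-0.2287, 0.7265, -0.6458, -0.0538).

Q = [[-0.8000, -0.2287], [-0.4000, 0.7265], [-0.2000, -0.6458], [0.4000, -0.0538]], R = [[5.0000, 0.8000], [0.0000, 5.9464]]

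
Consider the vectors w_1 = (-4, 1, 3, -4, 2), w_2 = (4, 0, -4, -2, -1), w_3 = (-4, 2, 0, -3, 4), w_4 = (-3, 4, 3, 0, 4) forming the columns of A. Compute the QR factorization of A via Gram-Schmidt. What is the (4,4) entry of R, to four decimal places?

r_{44} = 3.4505

w_1 = (-4, 1, 3, -4, 2); ‖w_1‖ = 6.7823, so e_1 = (-0.5898, 0.1474, 0.4423, -0.5898, 0.2949).
e_1·w_2 = (-0.5898)·4 + 0.1474·0 + 0.4423·(-4) + (-0.5898)·(-2) + 0.2949·(-1) = -3.2437.
u_2 = w_2 + 3.2437·e_1 = (2.0870, 0.4783, -2.5652, -3.9130, -0.0435).
‖u_2‖ = 5.1457, so e_2 = (0.4056, 0.0929, -0.4985, -0.7604, -0.0084).
e_1·w_3 = (-0.5898)·(-4) + 0.1474·2 + 0.4423·0 + (-0.5898)·(-3) + 0.2949·4 = 5.6028; e_2·w_3 = 0.4056·(-4) + 0.0929·2 + (-0.4985)·0 + (-0.7604)·(-3) + (-0.0084)·4 = 0.8111.
u_3 = w_3 − 5.6028·e_1 − 0.8111·e_2 = (-1.0246, 1.0985, -2.0739, 0.9212, 2.3547).
‖u_3‖ = 3.5987, so e_3 = (-0.2847, 0.3053, -0.5763, 0.2560, 0.6543).
e_1·w_4 = (-0.5898)·(-3) + 0.1474·4 + 0.4423·3 + (-0.5898)·0 + 0.2949·4 = 4.8656; e_2·w_4 = 0.4056·(-3) + 0.0929·4 + (-0.4985)·3 + (-0.7604)·0 + (-0.0084)·4 = -2.3743; e_3·w_4 = (-0.2847)·(-3) + 0.3053·4 + (-0.5763)·3 + 0.2560·0 + 0.6543·4 = 2.9636.
u_4 = w_4 − 4.8656·e_1 + 2.3743·e_2 − 2.9636·e_3 = (1.6763, 2.5986, 1.3721, 0.3054, 0.6061).
r_{44} = ‖u_4‖ = 3.4505.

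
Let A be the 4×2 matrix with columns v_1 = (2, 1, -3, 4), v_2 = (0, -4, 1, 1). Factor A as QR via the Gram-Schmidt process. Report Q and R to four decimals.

Q = [[0.3651, 0.0475], [0.1826, -0.9270], [-0.5477, 0.1664], [0.7303, 0.3328]], R = [[5.4772, -0.5477], [0.0000, 4.2071]]

v_1 = (2, 1, -3, 4); ‖v_1‖ = 5.4772, so e_1 = (0.3651, 0.1826, -0.5477, 0.7303).
e_1·v_2 = 0.3651·0 + 0.1826·(-4) + (-0.5477)·1 + 0.7303·1 = -0.5477.
u_2 = v_2 + 0.5477·e_1 = (0.2000, -3.9000, 0.7000, 1.4000).
‖u_2‖ = 4.2071, so e_2 = (0.0475, -0.9270, 0.1664, 0.3328).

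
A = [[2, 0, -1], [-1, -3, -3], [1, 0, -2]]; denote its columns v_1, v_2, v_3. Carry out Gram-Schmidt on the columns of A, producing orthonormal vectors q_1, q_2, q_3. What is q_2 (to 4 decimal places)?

q_2 = (-0.3651, -0.9129, -0.1826)

v_1 = (2, -1, 1); ‖v_1‖ = 2.4495, so q_1 = (0.8165, -0.4082, 0.4082).
q_1·v_2 = 0.8165·0 + (-0.4082)·(-3) + 0.4082·0 = 1.2247.
u_2 = v_2 − 1.2247·q_1 = (-1.0000, -2.5000, -0.5000).
‖u_2‖ = 2.7386, so q_2 = (-0.3651, -0.9129, -0.1826).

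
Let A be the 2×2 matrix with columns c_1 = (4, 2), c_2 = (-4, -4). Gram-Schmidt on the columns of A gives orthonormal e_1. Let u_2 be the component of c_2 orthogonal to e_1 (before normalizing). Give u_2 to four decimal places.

c_1 = (4, 2); ‖c_1‖ = 4.4721, so e_1 = (0.8944, 0.4472).
e_1·c_2 = 0.8944·(-4) + 0.4472·(-4) = -5.3666.
u_2 = c_2 + 5.3666·e_1 = (0.8000, -1.6000).

u_2 = (0.8000, -1.6000)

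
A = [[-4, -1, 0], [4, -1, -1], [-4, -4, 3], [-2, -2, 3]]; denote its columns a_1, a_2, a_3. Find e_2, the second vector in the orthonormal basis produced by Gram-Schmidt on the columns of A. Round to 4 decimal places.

a_1 = (-4, 4, -4, -2); ‖a_1‖ = 7.2111, so e_1 = (-0.5547, 0.5547, -0.5547, -0.2774).
e_1·a_2 = (-0.5547)·(-1) + 0.5547·(-1) + (-0.5547)·(-4) + (-0.2774)·(-2) = 2.7735.
u_2 = a_2 − 2.7735·e_1 = (0.5385, -2.5385, -2.4615, -1.2308).
‖u_2‖ = 3.7826, so e_2 = (0.1424, -0.6711, -0.6508, -0.3254).

e_2 = (0.1424, -0.6711, -0.6508, -0.3254)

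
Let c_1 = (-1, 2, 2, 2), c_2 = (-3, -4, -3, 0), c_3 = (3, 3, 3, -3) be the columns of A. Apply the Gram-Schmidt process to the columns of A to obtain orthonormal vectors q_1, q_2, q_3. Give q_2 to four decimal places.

q_2 = (-0.7740, -0.4644, -0.2632, 0.3406)

c_1 = (-1, 2, 2, 2); ‖c_1‖ = 3.6056, so q_1 = (-0.2774, 0.5547, 0.5547, 0.5547).
q_1·c_2 = (-0.2774)·(-3) + 0.5547·(-4) + 0.5547·(-3) + 0.5547·0 = -3.0509.
u_2 = c_2 + 3.0509·q_1 = (-3.8462, -2.3077, -1.3077, 1.6923).
‖u_2‖ = 4.9691, so q_2 = (-0.7740, -0.4644, -0.2632, 0.3406).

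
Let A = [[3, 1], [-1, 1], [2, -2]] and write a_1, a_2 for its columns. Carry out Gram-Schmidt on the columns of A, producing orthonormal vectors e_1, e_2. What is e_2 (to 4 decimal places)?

e_2 = (0.5976, 0.3586, -0.7171)

a_1 = (3, -1, 2); ‖a_1‖ = 3.7417, so e_1 = (0.8018, -0.2673, 0.5345).
e_1·a_2 = 0.8018·1 + (-0.2673)·1 + 0.5345·(-2) = -0.5345.
u_2 = a_2 + 0.5345·e_1 = (1.4286, 0.8571, -1.7143).
‖u_2‖ = 2.3905, so e_2 = (0.5976, 0.3586, -0.7171).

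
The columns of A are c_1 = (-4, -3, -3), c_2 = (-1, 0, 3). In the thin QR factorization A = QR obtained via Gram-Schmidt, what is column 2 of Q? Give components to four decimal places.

q_1 = c_1/‖c_1‖ = (-4, -3, -3)/5.8310 = (-0.6860, -0.5145, -0.5145).
r_{12} = q_1·c_2 = -0.8575.
u_2 = c_2 + 0.8575·q_1 = (-1.5882, -0.4412, 2.5588).
‖u_2‖ = 3.0438, so q_2 = (-0.5218, -0.1449, 0.8407).

q_2 = (-0.5218, -0.1449, 0.8407)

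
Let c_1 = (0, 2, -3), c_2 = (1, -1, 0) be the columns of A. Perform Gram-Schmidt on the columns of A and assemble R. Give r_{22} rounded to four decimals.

c_1 = (0, 2, -3); ‖c_1‖ = 3.6056, so e_1 = (0.0000, 0.5547, -0.8321).
e_1·c_2 = 0.0000·1 + 0.5547·(-1) + (-0.8321)·0 = -0.5547.
u_2 = c_2 + 0.5547·e_1 = (1.0000, -0.6923, -0.4615).
r_{22} = ‖u_2‖ = 1.3009.

r_{22} = 1.3009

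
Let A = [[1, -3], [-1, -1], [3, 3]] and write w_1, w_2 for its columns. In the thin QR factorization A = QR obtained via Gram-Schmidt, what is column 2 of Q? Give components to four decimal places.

q_2 = (-0.9535, -0.0953, 0.2860)

w_1 = (1, -1, 3); ‖w_1‖ = 3.3166, so q_1 = (0.3015, -0.3015, 0.9045).
q_1·w_2 = 0.3015·(-3) + (-0.3015)·(-1) + 0.9045·3 = 2.1106.
u_2 = w_2 − 2.1106·q_1 = (-3.6364, -0.3636, 1.0909).
‖u_2‖ = 3.8139, so q_2 = (-0.9535, -0.0953, 0.2860).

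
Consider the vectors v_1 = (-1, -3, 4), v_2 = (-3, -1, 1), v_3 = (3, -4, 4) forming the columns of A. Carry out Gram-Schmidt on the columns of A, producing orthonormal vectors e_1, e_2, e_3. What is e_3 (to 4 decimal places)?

v_1 = (-1, -3, 4); ‖v_1‖ = 5.0990, so e_1 = (-0.1961, -0.5883, 0.7845).
e_1·v_2 = (-0.1961)·(-3) + (-0.5883)·(-1) + 0.7845·1 = 1.9612.
u_2 = v_2 − 1.9612·e_1 = (-2.6154, 0.1538, -0.5385).
‖u_2‖ = 2.6747, so e_2 = (-0.9778, 0.0575, -0.2013).
e_1·v_3 = (-0.1961)·3 + (-0.5883)·(-4) + 0.7845·4 = 4.9029; e_2·v_3 = (-0.9778)·3 + 0.0575·(-4) + (-0.2013)·4 = -3.9689.
u_3 = v_3 − 4.9029·e_1 + 3.9689·e_2 = (0.0806, -0.8871, -0.6452).
‖u_3‖ = 1.0999, so e_3 = (0.0733, -0.8066, -0.5866).

e_3 = (0.0733, -0.8066, -0.5866)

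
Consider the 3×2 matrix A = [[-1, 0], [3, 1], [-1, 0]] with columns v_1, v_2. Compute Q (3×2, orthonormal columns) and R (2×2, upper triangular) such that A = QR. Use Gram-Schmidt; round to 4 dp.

Q = [[-0.3015, 0.6396], [0.9045, 0.4264], [-0.3015, 0.6396]], R = [[3.3166, 0.9045], [0.0000, 0.4264]]

v_1 = (-1, 3, -1); ‖v_1‖ = 3.3166, so e_1 = (-0.3015, 0.9045, -0.3015).
e_1·v_2 = (-0.3015)·0 + 0.9045·1 + (-0.3015)·0 = 0.9045.
u_2 = v_2 − 0.9045·e_1 = (0.2727, 0.1818, 0.2727).
‖u_2‖ = 0.4264, so e_2 = (0.6396, 0.4264, 0.6396).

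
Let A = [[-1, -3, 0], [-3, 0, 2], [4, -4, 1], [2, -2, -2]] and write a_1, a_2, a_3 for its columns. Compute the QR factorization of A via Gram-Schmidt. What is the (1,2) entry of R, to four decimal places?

r_{12} = -3.1038

q_1 = a_1/‖a_1‖ = (-1, -3, 4, 2)/5.4772 = (-0.1826, -0.5477, 0.7303, 0.3651).
r_{12} = q_1·a_2 = -3.1038.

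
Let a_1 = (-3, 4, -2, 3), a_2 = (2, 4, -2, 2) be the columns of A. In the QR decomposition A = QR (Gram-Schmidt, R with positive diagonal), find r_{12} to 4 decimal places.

r_{12} = 3.2444

a_1 = (-3, 4, -2, 3); ‖a_1‖ = 6.1644, so q_1 = (-0.4867, 0.6489, -0.3244, 0.4867).
r_{12} = q_1·a_2 = 3.2444.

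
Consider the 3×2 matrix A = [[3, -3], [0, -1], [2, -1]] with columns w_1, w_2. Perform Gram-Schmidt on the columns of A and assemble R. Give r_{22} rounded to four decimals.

r_{22} = 1.3009

w_1 = (3, 0, 2); ‖w_1‖ = 3.6056, so q_1 = (0.8321, 0.0000, 0.5547).
q_1·w_2 = 0.8321·(-3) + 0.0000·(-1) + 0.5547·(-1) = -3.0509.
u_2 = w_2 + 3.0509·q_1 = (-0.4615, -1.0000, 0.6923).
r_{22} = ‖u_2‖ = 1.3009.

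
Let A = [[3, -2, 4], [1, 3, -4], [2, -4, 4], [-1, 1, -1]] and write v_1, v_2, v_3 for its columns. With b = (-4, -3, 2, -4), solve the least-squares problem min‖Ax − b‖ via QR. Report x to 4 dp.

x = (-0.7932, -3.0542, -1.8678)

v_1 = (3, 1, 2, -1); ‖v_1‖ = 3.8730, so e_1 = (0.7746, 0.2582, 0.5164, -0.2582).
e_1·v_2 = 0.7746·(-2) + 0.2582·3 + 0.5164·(-4) + (-0.2582)·1 = -3.0984.
u_2 = v_2 + 3.0984·e_1 = (0.4000, 3.8000, -2.4000, 0.2000).
‖u_2‖ = 4.5166, so e_2 = (0.0886, 0.8413, -0.5314, 0.0443).
e_1·v_3 = 0.7746·4 + 0.2582·(-4) + 0.5164·4 + (-0.2582)·(-1) = 4.3894; e_2·v_3 = 0.0886·4 + 0.8413·(-4) + (-0.5314)·4 + 0.0443·(-1) = -5.1808.
u_3 = v_3 − 4.3894·e_1 + 5.1808·e_2 = (1.0588, -0.7745, -1.0196, 0.3627).
‖u_3‖ = 1.7006, so e_3 = (0.6226, -0.4554, -0.5995, 0.2133).
Qᵀb = (-1.8074, -4.1181, -3.1764).
Back-substitute: x_3 = -3.1764/1.7006 = -1.8678.
x_2 = (-4.1181 + 5.1808·(-1.8678))/4.5166 = -3.0542.
x_1 = (-1.8074 + 3.0984·(-3.0542) − 4.3894·(-1.8678))/3.8730 = -0.7932.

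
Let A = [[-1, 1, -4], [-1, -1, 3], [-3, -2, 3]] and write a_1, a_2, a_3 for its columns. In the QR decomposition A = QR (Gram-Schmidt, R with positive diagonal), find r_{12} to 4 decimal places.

e_1 = a_1/‖a_1‖ = (-1, -1, -3)/3.3166 = (-0.3015, -0.3015, -0.9045).
r_{12} = e_1·a_2 = 1.8091.

r_{12} = 1.8091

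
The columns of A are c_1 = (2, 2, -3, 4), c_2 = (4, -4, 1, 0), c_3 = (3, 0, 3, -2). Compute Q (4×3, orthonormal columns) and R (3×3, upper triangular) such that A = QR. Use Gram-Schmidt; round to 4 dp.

c_1 = (2, 2, -3, 4); ‖c_1‖ = 5.7446, so q_1 = (0.3482, 0.3482, -0.5222, 0.6963).
q_1·c_2 = 0.3482·4 + 0.3482·(-4) + (-0.5222)·1 + 0.6963·0 = -0.5222.
u_2 = c_2 + 0.5222·q_1 = (4.1818, -3.8182, 0.7273, 0.3636).
‖u_2‖ = 5.7208, so q_2 = (0.7310, -0.6674, 0.1271, 0.0636).
q_1·c_3 = 0.3482·3 + 0.3482·0 + (-0.5222)·3 + 0.6963·(-2) = -1.9149; q_2·c_3 = 0.7310·3 + (-0.6674)·0 + 0.1271·3 + 0.0636·(-2) = 2.4472.
u_3 = c_3 + 1.9149·q_1 − 2.4472·q_2 = (1.8778, 2.3000, 1.6889, -0.8222).
‖u_3‖ = 3.5135, so q_3 = (0.5345, 0.6546, 0.4807, -0.2340).

Q = [[0.3482, 0.7310, 0.5345], [0.3482, -0.6674, 0.6546], [-0.5222, 0.1271, 0.4807], [0.6963, 0.0636, -0.2340]], R = [[5.7446, -0.5222, -1.9149], [0.0000, 5.7208, 2.4472], [0.0000, 0.0000, 3.5135]]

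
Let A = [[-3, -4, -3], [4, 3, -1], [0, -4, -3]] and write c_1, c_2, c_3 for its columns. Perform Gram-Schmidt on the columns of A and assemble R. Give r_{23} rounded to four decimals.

r_{23} = 3.8226

e_1 = c_1/‖c_1‖ = (-3, 4, 0)/5.0000 = (-0.6000, 0.8000, 0.0000).
r_{12} = e_1·c_2 = 4.8000.
u_2 = c_2 − 4.8000·e_1 = (-1.1200, -0.8400, -4.0000).
‖u_2‖ = 4.2379, so e_2 = (-0.2643, -0.1982, -0.9439).
r_{23} = e_2·c_3 = 3.8226.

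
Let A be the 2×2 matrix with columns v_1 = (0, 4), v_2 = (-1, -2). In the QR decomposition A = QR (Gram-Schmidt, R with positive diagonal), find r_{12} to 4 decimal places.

v_1 = (0, 4); ‖v_1‖ = 4.0000, so q_1 = (0.0000, 1.0000).
r_{12} = q_1·v_2 = -2.0000.

r_{12} = -2.0000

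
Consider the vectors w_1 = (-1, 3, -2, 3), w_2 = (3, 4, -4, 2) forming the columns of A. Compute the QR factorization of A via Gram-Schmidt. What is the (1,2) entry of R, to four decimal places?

r_{12} = 4.7958

e_1 = w_1/‖w_1‖ = (-1, 3, -2, 3)/4.7958 = (-0.2085, 0.6255, -0.4170, 0.6255).
r_{12} = e_1·w_2 = 4.7958.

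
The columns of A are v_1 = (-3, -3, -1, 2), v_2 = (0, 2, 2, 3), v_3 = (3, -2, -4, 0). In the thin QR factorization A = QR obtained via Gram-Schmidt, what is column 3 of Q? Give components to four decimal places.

q_3 = (0.6503, -0.1409, -0.5744, 0.4769)

v_1 = (-3, -3, -1, 2); ‖v_1‖ = 4.7958, so q_1 = (-0.6255, -0.6255, -0.2085, 0.4170).
q_1·v_2 = (-0.6255)·0 + (-0.6255)·2 + (-0.2085)·2 + 0.4170·3 = -0.4170.
u_2 = v_2 + 0.4170·q_1 = (-0.2609, 1.7391, 1.9130, 3.1739).
‖u_2‖ = 4.1020, so q_2 = (-0.0636, 0.4240, 0.4664, 0.7738).
q_1·v_3 = (-0.6255)·3 + (-0.6255)·(-2) + (-0.2085)·(-4) + 0.4170·0 = 0.2085; q_2·v_3 = (-0.0636)·3 + 0.4240·(-2) + 0.4664·(-4) + 0.7738·0 = -2.9042.
u_3 = v_3 − 0.2085·q_1 + 2.9042·q_2 = (2.9457, -0.6382, -2.6021, 2.1602).
‖u_3‖ = 4.5301, so q_3 = (0.6503, -0.1409, -0.5744, 0.4769).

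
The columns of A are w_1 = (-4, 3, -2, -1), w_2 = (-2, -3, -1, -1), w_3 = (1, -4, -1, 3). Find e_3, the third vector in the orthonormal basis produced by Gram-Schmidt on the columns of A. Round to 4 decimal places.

w_1 = (-4, 3, -2, -1); ‖w_1‖ = 5.4772, so e_1 = (-0.7303, 0.5477, -0.3651, -0.1826).
e_1·w_2 = (-0.7303)·(-2) + 0.5477·(-3) + (-0.3651)·(-1) + (-0.1826)·(-1) = 0.3651.
u_2 = w_2 − 0.3651·e_1 = (-1.7333, -3.2000, -0.8667, -0.9333).
‖u_2‖ = 3.8557, so e_2 = (-0.4495, -0.8299, -0.2248, -0.2421).
e_1·w_3 = (-0.7303)·1 + 0.5477·(-4) + (-0.3651)·(-1) + (-0.1826)·3 = -3.1038; e_2·w_3 = (-0.4495)·1 + (-0.8299)·(-4) + (-0.2248)·(-1) + (-0.2421)·3 = 2.3688.
u_3 = w_3 + 3.1038·e_1 − 2.3688·e_2 = (-0.2018, -0.3341, -1.6009, 3.0067).
‖u_3‖ = 3.4286, so e_3 = (-0.0589, -0.0974, -0.4669, 0.8769).

e_3 = (-0.0589, -0.0974, -0.4669, 0.8769)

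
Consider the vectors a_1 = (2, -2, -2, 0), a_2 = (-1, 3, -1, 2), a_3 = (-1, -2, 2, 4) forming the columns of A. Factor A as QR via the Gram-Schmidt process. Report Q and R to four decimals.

a_1 = (2, -2, -2, 0); ‖a_1‖ = 3.4641, so e_1 = (0.5774, -0.5774, -0.5774, 0.0000).
e_1·a_2 = 0.5774·(-1) + (-0.5774)·3 + (-0.5774)·(-1) + 0.0000·2 = -1.7321.
u_2 = a_2 + 1.7321·e_1 = (0.0000, 2.0000, -2.0000, 2.0000).
‖u_2‖ = 3.4641, so e_2 = (0.0000, 0.5774, -0.5774, 0.5774).
e_1·a_3 = 0.5774·(-1) + (-0.5774)·(-2) + (-0.5774)·2 + 0.0000·4 = -0.5774; e_2·a_3 = 0.0000·(-1) + 0.5774·(-2) + (-0.5774)·2 + 0.5774·4 = 0.0000.
u_3 = a_3 + 0.5774·e_1 − 0.0000·e_2 = (-0.6667, -2.3333, 1.6667, 4.0000).
‖u_3‖ = 4.9666, so e_3 = (-0.1342, -0.4698, 0.3356, 0.8054).

Q = [[0.5774, 0.0000, -0.1342], [-0.5774, 0.5774, -0.4698], [-0.5774, -0.5774, 0.3356], [0.0000, 0.5774, 0.8054]], R = [[3.4641, -1.7321, -0.5774], [0.0000, 3.4641, 0.0000], [0.0000, 0.0000, 4.9666]]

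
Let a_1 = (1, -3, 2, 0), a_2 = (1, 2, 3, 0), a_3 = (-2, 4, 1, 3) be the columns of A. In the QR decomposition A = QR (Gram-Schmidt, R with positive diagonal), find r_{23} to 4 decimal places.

r_{23} = 2.6412

a_1 = (1, -3, 2, 0); ‖a_1‖ = 3.7417, so e_1 = (0.2673, -0.8018, 0.5345, 0.0000).
e_1·a_2 = 0.2673·1 + (-0.8018)·2 + 0.5345·3 + 0.0000·0 = 0.2673.
u_2 = a_2 − 0.2673·e_1 = (0.9286, 2.2143, 2.8571, 0.0000).
‖u_2‖ = 3.7321, so e_2 = (0.2488, 0.5933, 0.7656, 0.0000).
r_{23} = e_2·a_3 = 2.6412.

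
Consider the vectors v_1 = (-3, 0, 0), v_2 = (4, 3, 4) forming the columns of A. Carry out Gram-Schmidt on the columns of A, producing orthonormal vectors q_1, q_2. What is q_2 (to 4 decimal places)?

q_2 = (0.0000, 0.6000, 0.8000)

v_1 = (-3, 0, 0); ‖v_1‖ = 3.0000, so q_1 = (-1.0000, 0.0000, 0.0000).
q_1·v_2 = (-1.0000)·4 + 0.0000·3 + 0.0000·4 = -4.0000.
u_2 = v_2 + 4.0000·q_1 = (0.0000, 3.0000, 4.0000).
‖u_2‖ = 5.0000, so q_2 = (0.0000, 0.6000, 0.8000).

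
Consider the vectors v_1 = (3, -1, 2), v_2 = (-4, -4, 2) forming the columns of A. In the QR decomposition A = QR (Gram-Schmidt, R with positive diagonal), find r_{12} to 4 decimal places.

e_1 = v_1/‖v_1‖ = (3, -1, 2)/3.7417 = (0.8018, -0.2673, 0.5345).
r_{12} = e_1·v_2 = -1.0690.

r_{12} = -1.0690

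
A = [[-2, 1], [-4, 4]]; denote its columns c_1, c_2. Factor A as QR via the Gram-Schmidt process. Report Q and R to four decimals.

q_1 = c_1/‖c_1‖ = (-2, -4)/4.4721 = (-0.4472, -0.8944).
r_{12} = q_1·c_2 = -4.0249.
u_2 = c_2 + 4.0249·q_1 = (-0.8000, 0.4000).
‖u_2‖ = 0.8944, so q_2 = (-0.8944, 0.4472).

Q = [[-0.4472, -0.8944], [-0.8944, 0.4472]], R = [[4.4721, -4.0249], [0.0000, 0.8944]]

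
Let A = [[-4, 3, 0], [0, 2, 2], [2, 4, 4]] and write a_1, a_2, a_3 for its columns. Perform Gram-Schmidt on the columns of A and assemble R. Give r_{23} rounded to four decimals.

r_{23} = 4.0675

a_1 = (-4, 0, 2); ‖a_1‖ = 4.4721, so q_1 = (-0.8944, 0.0000, 0.4472).
q_1·a_2 = (-0.8944)·3 + 0.0000·2 + 0.4472·4 = -0.8944.
u_2 = a_2 + 0.8944·q_1 = (2.2000, 2.0000, 4.4000).
‖u_2‖ = 5.3104, so q_2 = (0.4143, 0.3766, 0.8286).
r_{23} = q_2·a_3 = 4.0675.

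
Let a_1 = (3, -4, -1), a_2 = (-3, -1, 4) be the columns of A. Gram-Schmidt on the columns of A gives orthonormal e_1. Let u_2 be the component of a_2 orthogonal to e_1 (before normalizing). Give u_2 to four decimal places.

u_2 = (-1.9615, -2.3846, 3.6538)

e_1 = a_1/‖a_1‖ = (3, -4, -1)/5.0990 = (0.5883, -0.7845, -0.1961).
r_{12} = e_1·a_2 = -1.7650.
u_2 = a_2 + 1.7650·e_1 = (-1.9615, -2.3846, 3.6538).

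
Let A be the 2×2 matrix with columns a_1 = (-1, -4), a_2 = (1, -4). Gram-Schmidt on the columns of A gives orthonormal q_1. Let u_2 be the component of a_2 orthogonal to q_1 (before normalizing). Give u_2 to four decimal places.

a_1 = (-1, -4); ‖a_1‖ = 4.1231, so q_1 = (-0.2425, -0.9701).
q_1·a_2 = (-0.2425)·1 + (-0.9701)·(-4) = 3.6380.
u_2 = a_2 − 3.6380·q_1 = (1.8824, -0.4706).

u_2 = (1.8824, -0.4706)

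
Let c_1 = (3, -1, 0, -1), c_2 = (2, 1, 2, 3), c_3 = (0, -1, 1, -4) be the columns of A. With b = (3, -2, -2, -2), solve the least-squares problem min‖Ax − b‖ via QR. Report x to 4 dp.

c_1 = (3, -1, 0, -1); ‖c_1‖ = 3.3166, so q_1 = (0.9045, -0.3015, 0.0000, -0.3015).
q_1·c_2 = 0.9045·2 + (-0.3015)·1 + 0.0000·2 + (-0.3015)·3 = 0.6030.
u_2 = c_2 − 0.6030·q_1 = (1.4545, 1.1818, 2.0000, 3.1818).
‖u_2‖ = 4.1996, so q_2 = (0.3464, 0.2814, 0.4762, 0.7577).
q_1·c_3 = 0.9045·0 + (-0.3015)·(-1) + 0.0000·1 + (-0.3015)·(-4) = 1.5076; q_2·c_3 = 0.3464·0 + 0.2814·(-1) + 0.4762·1 + 0.7577·(-4) = -2.8358.
u_3 = c_3 − 1.5076·q_1 + 2.8358·q_2 = (-0.3814, 0.2526, 2.3505, -1.3969).
‖u_3‖ = 2.7723, so q_3 = (-0.1376, 0.0911, 0.8479, -0.5039).
Qᵀb = (3.9196, -1.9915, -1.2829).
Back-substitute: x_3 = -1.2829/2.7723 = -0.4628.
x_2 = (-1.9915 + 2.8358·(-0.4628))/4.1996 = -0.7867.
x_1 = (3.9196 − 0.6030·(-0.7867) − 1.5076·(-0.4628))/3.3166 = 1.5352.

x = (1.5352, -0.7867, -0.4628)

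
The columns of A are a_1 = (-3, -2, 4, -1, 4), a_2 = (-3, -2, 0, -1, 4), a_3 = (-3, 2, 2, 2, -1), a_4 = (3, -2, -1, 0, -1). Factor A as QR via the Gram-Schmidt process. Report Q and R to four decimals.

Q = [[-0.4423, -0.3230, -0.7314, -0.0131], [-0.2949, -0.2154, 0.4561, -0.7522], [0.5898, -0.8076, 0.0000, 0.0000], [-0.1474, -0.1077, 0.4640, 0.6167], [0.5898, 0.4307, -0.2045, -0.2318]], R = [[6.7823, 4.4233, 1.0321, -1.9167], [0.0000, 3.2303, -1.7228, -0.1615], [0.0000, 0.0000, 4.2387, -2.9018], [0.0000, 0.0000, 0.0000, 1.6969]]

a_1 = (-3, -2, 4, -1, 4); ‖a_1‖ = 6.7823, so e_1 = (-0.4423, -0.2949, 0.5898, -0.1474, 0.5898).
e_1·a_2 = (-0.4423)·(-3) + (-0.2949)·(-2) + 0.5898·0 + (-0.1474)·(-1) + 0.5898·4 = 4.4233.
u_2 = a_2 − 4.4233·e_1 = (-1.0435, -0.6957, -2.6087, -0.3478, 1.3913).
‖u_2‖ = 3.2303, so e_2 = (-0.3230, -0.2154, -0.8076, -0.1077, 0.4307).
e_1·a_3 = (-0.4423)·(-3) + (-0.2949)·2 + 0.5898·2 + (-0.1474)·2 + 0.5898·(-1) = 1.0321; e_2·a_3 = (-0.3230)·(-3) + (-0.2154)·2 + (-0.8076)·2 + (-0.1077)·2 + 0.4307·(-1) = -1.7228.
u_3 = a_3 − 1.0321·e_1 + 1.7228·e_2 = (-3.1000, 1.9333, 0.0000, 1.9667, -0.8667).
‖u_3‖ = 4.2387, so e_3 = (-0.7314, 0.4561, 0.0000, 0.4640, -0.2045).
e_1·a_4 = (-0.4423)·3 + (-0.2949)·(-2) + 0.5898·(-1) + (-0.1474)·0 + 0.5898·(-1) = -1.9167; e_2·a_4 = (-0.3230)·3 + (-0.2154)·(-2) + (-0.8076)·(-1) + (-0.1077)·0 + 0.4307·(-1) = -0.1615; e_3·a_4 = (-0.7314)·3 + 0.4561·(-2) + 0.0000·(-1) + 0.4640·0 + (-0.2045)·(-1) = -2.9018.
u_4 = a_4 + 1.9167·e_1 + 0.1615·e_2 + 2.9018·e_3 = (-0.0223, -1.2764, 0.0000, 1.0464, -0.3933).
‖u_4‖ = 1.6969, so e_4 = (-0.0131, -0.7522, 0.0000, 0.6167, -0.2318).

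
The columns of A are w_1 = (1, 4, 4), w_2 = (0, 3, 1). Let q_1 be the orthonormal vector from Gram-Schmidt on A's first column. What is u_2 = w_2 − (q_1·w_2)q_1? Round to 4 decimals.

w_1 = (1, 4, 4); ‖w_1‖ = 5.7446, so q_1 = (0.1741, 0.6963, 0.6963).
q_1·w_2 = 0.1741·0 + 0.6963·3 + 0.6963·1 = 2.7852.
u_2 = w_2 − 2.7852·q_1 = (-0.4848, 1.0606, -0.9394).

u_2 = (-0.4848, 1.0606, -0.9394)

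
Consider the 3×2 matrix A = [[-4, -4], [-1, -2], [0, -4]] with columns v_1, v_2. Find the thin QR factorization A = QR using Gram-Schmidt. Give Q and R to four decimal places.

Q = [[-0.9701, 0.0572], [-0.2425, -0.2287], [0.0000, -0.9718]], R = [[4.1231, 4.3656], [0.0000, 4.1160]]

v_1 = (-4, -1, 0); ‖v_1‖ = 4.1231, so e_1 = (-0.9701, -0.2425, 0.0000).
e_1·v_2 = (-0.9701)·(-4) + (-0.2425)·(-2) + 0.0000·(-4) = 4.3656.
u_2 = v_2 − 4.3656·e_1 = (0.2353, -0.9412, -4.0000).
‖u_2‖ = 4.1160, so e_2 = (0.0572, -0.2287, -0.9718).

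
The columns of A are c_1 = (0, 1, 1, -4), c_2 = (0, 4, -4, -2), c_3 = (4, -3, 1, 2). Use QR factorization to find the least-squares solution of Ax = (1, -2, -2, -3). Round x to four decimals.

x = (0.5645, 0.2903, 0.4484)

q_1 = c_1/‖c_1‖ = (0, 1, 1, -4)/4.2426 = (0.0000, 0.2357, 0.2357, -0.9428).
r_{12} = q_1·c_2 = 1.8856.
u_2 = c_2 − 1.8856·q_1 = (0.0000, 3.5556, -4.4444, -0.2222).
‖u_2‖ = 5.6960, so q_2 = (0.0000, 0.6242, -0.7803, -0.0390).
r_{13} = q_1·c_3 = -2.3570; r_{23} = q_2·c_3 = -2.7310.
u_3 = c_3 + 2.3570·q_1 + 2.7310·q_2 = (4.0000, -0.7397, -0.5753, -0.3288).
‖u_3‖ = 4.1214, so q_3 = (0.9705, -0.1795, -0.1396, -0.0798).
Qᵀb = (1.8856, 0.4292, 1.8480).
Back-substitute: x_3 = 1.8480/4.1214 = 0.4484.
x_2 = (0.4292 + 2.7310·0.4484)/5.6960 = 0.2903.
x_1 = (1.8856 − 1.8856·0.2903 + 2.3570·0.4484)/4.2426 = 0.5645.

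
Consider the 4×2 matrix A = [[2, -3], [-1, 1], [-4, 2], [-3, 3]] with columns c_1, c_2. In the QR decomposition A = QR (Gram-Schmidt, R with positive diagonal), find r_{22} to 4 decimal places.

r_{22} = 1.9494

c_1 = (2, -1, -4, -3); ‖c_1‖ = 5.4772, so q_1 = (0.3651, -0.1826, -0.7303, -0.5477).
q_1·c_2 = 0.3651·(-3) + (-0.1826)·1 + (-0.7303)·2 + (-0.5477)·3 = -4.3818.
u_2 = c_2 + 4.3818·q_1 = (-1.4000, 0.2000, -1.2000, 0.6000).
r_{22} = ‖u_2‖ = 1.9494.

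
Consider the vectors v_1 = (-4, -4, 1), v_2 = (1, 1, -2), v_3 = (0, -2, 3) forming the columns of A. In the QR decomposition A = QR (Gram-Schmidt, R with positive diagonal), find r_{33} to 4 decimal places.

r_{33} = 1.4142

v_1 = (-4, -4, 1); ‖v_1‖ = 5.7446, so q_1 = (-0.6963, -0.6963, 0.1741).
q_1·v_2 = (-0.6963)·1 + (-0.6963)·1 + 0.1741·(-2) = -1.7408.
u_2 = v_2 + 1.7408·q_1 = (-0.2121, -0.2121, -1.6970).
‖u_2‖ = 1.7233, so q_2 = (-0.1231, -0.1231, -0.9847).
q_1·v_3 = (-0.6963)·0 + (-0.6963)·(-2) + 0.1741·3 = 1.9149; q_2·v_3 = (-0.1231)·0 + (-0.1231)·(-2) + (-0.9847)·3 = -2.7080.
u_3 = v_3 − 1.9149·q_1 + 2.7080·q_2 = (1.0000, -1.0000, 0.0000).
r_{33} = ‖u_3‖ = 1.4142.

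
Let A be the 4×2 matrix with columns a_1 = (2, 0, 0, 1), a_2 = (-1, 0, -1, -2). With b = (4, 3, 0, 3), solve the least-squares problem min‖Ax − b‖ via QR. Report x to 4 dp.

a_1 = (2, 0, 0, 1); ‖a_1‖ = 2.2361, so q_1 = (0.8944, 0.0000, 0.0000, 0.4472).
q_1·a_2 = 0.8944·(-1) + 0.0000·0 + 0.0000·(-1) + 0.4472·(-2) = -1.7889.
u_2 = a_2 + 1.7889·q_1 = (0.6000, 0.0000, -1.0000, -1.2000).
‖u_2‖ = 1.6733, so q_2 = (0.3586, 0.0000, -0.5976, -0.7171).
Qᵀb = (4.9193, -0.7171).
Back-substitute: x_2 = -0.7171/1.6733 = -0.4286.
x_1 = (4.9193 + 1.7889·(-0.4286))/2.2361 = 1.8571.

x = (1.8571, -0.4286)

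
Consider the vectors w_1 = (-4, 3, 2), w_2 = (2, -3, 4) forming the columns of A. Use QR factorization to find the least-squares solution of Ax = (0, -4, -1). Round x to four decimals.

x = (-0.4395, 0.1395)

w_1 = (-4, 3, 2); ‖w_1‖ = 5.3852, so e_1 = (-0.7428, 0.5571, 0.3714).
e_1·w_2 = (-0.7428)·2 + 0.5571·(-3) + 0.3714·4 = -1.6713.
u_2 = w_2 + 1.6713·e_1 = (0.7586, -2.0690, 4.6207).
‖u_2‖ = 5.1193, so e_2 = (0.1482, -0.4042, 0.9026).
Qᵀb = (-2.5997, 0.7140).
Back-substitute: x_2 = 0.7140/5.1193 = 0.1395.
x_1 = (-2.5997 + 1.6713·0.1395)/5.3852 = -0.4395.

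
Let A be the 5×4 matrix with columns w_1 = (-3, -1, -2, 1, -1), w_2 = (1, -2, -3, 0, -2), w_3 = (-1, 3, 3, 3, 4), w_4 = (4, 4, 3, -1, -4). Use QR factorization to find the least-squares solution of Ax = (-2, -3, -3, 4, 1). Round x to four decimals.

x = (0.4602, 1.5414, 0.8992, -0.3233)

e_1 = w_1/‖w_1‖ = (-3, -1, -2, 1, -1)/4.0000 = (-0.7500, -0.2500, -0.5000, 0.2500, -0.2500).
r_{12} = e_1·w_2 = 1.7500.
u_2 = w_2 − 1.7500·e_1 = (2.3125, -1.5625, -2.1250, -0.4375, -1.5625).
‖u_2‖ = 3.8649, so e_2 = (0.5983, -0.4043, -0.5498, -0.1132, -0.4043).
r_{13} = e_1·w_3 = -1.7500; r_{23} = e_2·w_3 = -5.4173.
u_3 = w_3 + 1.7500·e_1 + 5.4173·e_2 = (0.9289, 0.3724, -0.8536, 2.8243, 1.3724).
‖u_3‖ = 3.4044, so e_3 = (0.2728, 0.1094, -0.2507, 0.8296, 0.4031).
r_{14} = e_1·w_4 = -4.7500; r_{24} = e_2·w_4 = 0.8571; r_{34} = e_3·w_4 = -1.6653.
u_4 = w_4 + 4.7500·e_1 − 0.8571·e_2 + 1.6653·e_3 = (0.3791, 3.3412, 0.6787, 1.6661, -4.1697).
‖u_4‖ = 5.6506, so e_4 = (0.0671, 0.5913, 0.1201, 0.2948, -0.7379).
Qᵀb = (4.5000, 0.8086, 3.5998, -1.8269).
Back-substitute: x_4 = -1.8269/5.6506 = -0.3233.
x_3 = (3.5998 + 1.6653·(-0.3233))/3.4044 = 0.8992.
x_2 = (0.8086 + 5.4173·0.8992 − 0.8571·(-0.3233))/3.8649 = 1.5414.
x_1 = (4.5000 − 1.7500·1.5414 + 1.7500·0.8992 + 4.7500·(-0.3233))/4.0000 = 0.4602.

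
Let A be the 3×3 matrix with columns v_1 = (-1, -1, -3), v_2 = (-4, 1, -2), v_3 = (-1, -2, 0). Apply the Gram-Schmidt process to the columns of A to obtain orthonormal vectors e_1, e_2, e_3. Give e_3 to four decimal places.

v_1 = (-1, -1, -3); ‖v_1‖ = 3.3166, so e_1 = (-0.3015, -0.3015, -0.9045).
e_1·v_2 = (-0.3015)·(-4) + (-0.3015)·1 + (-0.9045)·(-2) = 2.7136.
u_2 = v_2 − 2.7136·e_1 = (-3.1818, 1.8182, 0.4545).
‖u_2‖ = 3.6927, so e_2 = (-0.8616, 0.4924, 0.1231).
e_1·v_3 = (-0.3015)·(-1) + (-0.3015)·(-2) + (-0.9045)·0 = 0.9045; e_2·v_3 = (-0.8616)·(-1) + 0.4924·(-2) + 0.1231·0 = -0.1231.
u_3 = v_3 − 0.9045·e_1 + 0.1231·e_2 = (-0.8333, -1.6667, 0.8333).
‖u_3‖ = 2.0412, so e_3 = (-0.4082, -0.8165, 0.4082).

e_3 = (-0.4082, -0.8165, 0.4082)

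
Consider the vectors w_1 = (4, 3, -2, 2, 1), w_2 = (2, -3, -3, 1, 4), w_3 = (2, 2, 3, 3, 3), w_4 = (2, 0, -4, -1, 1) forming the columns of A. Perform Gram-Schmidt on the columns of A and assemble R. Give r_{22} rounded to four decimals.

r_{22} = 5.9532

w_1 = (4, 3, -2, 2, 1); ‖w_1‖ = 5.8310, so q_1 = (0.6860, 0.5145, -0.3430, 0.3430, 0.1715).
q_1·w_2 = 0.6860·2 + 0.5145·(-3) + (-0.3430)·(-3) + 0.3430·1 + 0.1715·4 = 1.8865.
u_2 = w_2 − 1.8865·q_1 = (0.7059, -3.9706, -2.3529, 0.3529, 3.6765).
r_{22} = ‖u_2‖ = 5.9532.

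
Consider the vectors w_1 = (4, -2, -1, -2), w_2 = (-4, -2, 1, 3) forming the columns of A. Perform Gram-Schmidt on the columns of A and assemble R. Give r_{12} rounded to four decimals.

r_{12} = -3.8000

w_1 = (4, -2, -1, -2); ‖w_1‖ = 5.0000, so e_1 = (0.8000, -0.4000, -0.2000, -0.4000).
r_{12} = e_1·w_2 = -3.8000.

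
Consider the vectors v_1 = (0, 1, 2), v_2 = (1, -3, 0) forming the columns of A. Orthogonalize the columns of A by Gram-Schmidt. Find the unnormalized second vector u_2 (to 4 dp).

v_1 = (0, 1, 2); ‖v_1‖ = 2.2361, so q_1 = (0.0000, 0.4472, 0.8944).
q_1·v_2 = 0.0000·1 + 0.4472·(-3) + 0.8944·0 = -1.3416.
u_2 = v_2 + 1.3416·q_1 = (1.0000, -2.4000, 1.2000).

u_2 = (1.0000, -2.4000, 1.2000)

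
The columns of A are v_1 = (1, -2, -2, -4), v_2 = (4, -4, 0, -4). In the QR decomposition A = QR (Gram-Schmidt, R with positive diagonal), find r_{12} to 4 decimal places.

v_1 = (1, -2, -2, -4); ‖v_1‖ = 5.0000, so q_1 = (0.2000, -0.4000, -0.4000, -0.8000).
r_{12} = q_1·v_2 = 5.6000.

r_{12} = 5.6000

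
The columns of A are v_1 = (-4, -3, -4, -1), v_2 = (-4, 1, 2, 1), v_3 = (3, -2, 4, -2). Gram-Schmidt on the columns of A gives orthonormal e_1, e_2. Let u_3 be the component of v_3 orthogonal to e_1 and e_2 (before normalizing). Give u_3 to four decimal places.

u_3 = (0.0749, -3.0661, 2.7665, -2.1674)

v_1 = (-4, -3, -4, -1); ‖v_1‖ = 6.4807, so e_1 = (-0.6172, -0.4629, -0.6172, -0.1543).
e_1·v_2 = (-0.6172)·(-4) + (-0.4629)·1 + (-0.6172)·2 + (-0.1543)·1 = 0.6172.
u_2 = v_2 − 0.6172·e_1 = (-3.6190, 1.2857, 2.3810, 1.0952).
‖u_2‖ = 4.6496, so e_2 = (-0.7784, 0.2765, 0.5121, 0.2356).
e_1·v_3 = (-0.6172)·3 + (-0.4629)·(-2) + (-0.6172)·4 + (-0.1543)·(-2) = -3.0861; e_2·v_3 = (-0.7784)·3 + 0.2765·(-2) + 0.5121·4 + 0.2356·(-2) = -1.3109.
u_3 = v_3 + 3.0861·e_1 + 1.3109·e_2 = (0.0749, -3.0661, 2.7665, -2.1674).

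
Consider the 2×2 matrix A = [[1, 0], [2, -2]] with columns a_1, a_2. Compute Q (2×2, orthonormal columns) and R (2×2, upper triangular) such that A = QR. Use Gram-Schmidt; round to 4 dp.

e_1 = a_1/‖a_1‖ = (1, 2)/2.2361 = (0.4472, 0.8944).
r_{12} = e_1·a_2 = -1.7889.
u_2 = a_2 + 1.7889·e_1 = (0.8000, -0.4000).
‖u_2‖ = 0.8944, so e_2 = (0.8944, -0.4472).

Q = [[0.4472, 0.8944], [0.8944, -0.4472]], R = [[2.2361, -1.7889], [0.0000, 0.8944]]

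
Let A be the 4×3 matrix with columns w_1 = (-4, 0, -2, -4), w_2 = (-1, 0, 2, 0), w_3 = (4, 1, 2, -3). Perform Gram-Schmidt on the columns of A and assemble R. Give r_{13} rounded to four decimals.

r_{13} = -1.3333

q_1 = w_1/‖w_1‖ = (-4, 0, -2, -4)/6.0000 = (-0.6667, 0.0000, -0.3333, -0.6667).
r_{13} = q_1·w_3 = -1.3333.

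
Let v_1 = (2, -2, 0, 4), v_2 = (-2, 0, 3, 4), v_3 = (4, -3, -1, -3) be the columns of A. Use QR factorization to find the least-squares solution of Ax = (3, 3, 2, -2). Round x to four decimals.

q_1 = v_1/‖v_1‖ = (2, -2, 0, 4)/4.8990 = (0.4082, -0.4082, 0.0000, 0.8165).
r_{12} = q_1·v_2 = 2.4495.
u_2 = v_2 − 2.4495·q_1 = (-3.0000, 1.0000, 3.0000, 2.0000).
‖u_2‖ = 4.7958, so q_2 = (-0.6255, 0.2085, 0.6255, 0.4170).
r_{13} = q_1·v_3 = 0.4082; r_{23} = q_2·v_3 = -5.0043.
u_3 = v_3 − 0.4082·q_1 + 5.0043·q_2 = (0.7029, -1.7899, 2.1304, -1.2464).
‖u_3‖ = 3.1289, so q_3 = (0.2246, -0.5720, 0.6809, -0.3983).
Qᵀb = (-1.6330, -0.8341, 1.1163).
Back-substitute: x_3 = 1.1163/3.1289 = 0.3568.
x_2 = (-0.8341 + 5.0043·0.3568)/4.7958 = 0.1984.
x_1 = (-1.6330 − 2.4495·0.1984 − 0.4082·0.3568)/4.8990 = -0.4623.

x = (-0.4623, 0.1984, 0.3568)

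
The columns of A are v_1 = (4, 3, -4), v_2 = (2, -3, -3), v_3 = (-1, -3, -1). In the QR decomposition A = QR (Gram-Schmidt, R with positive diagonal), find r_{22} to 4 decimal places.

q_1 = v_1/‖v_1‖ = (4, 3, -4)/6.4031 = (0.6247, 0.4685, -0.6247).
r_{12} = q_1·v_2 = 1.7179.
u_2 = v_2 − 1.7179·q_1 = (0.9268, -3.8049, -1.9268).
r_{22} = ‖u_2‖ = 4.3645.

r_{22} = 4.3645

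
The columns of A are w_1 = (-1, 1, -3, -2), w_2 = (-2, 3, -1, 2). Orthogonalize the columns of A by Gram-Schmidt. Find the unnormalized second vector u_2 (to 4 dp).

u_2 = (-1.7333, 2.7333, -0.2000, 2.5333)

q_1 = w_1/‖w_1‖ = (-1, 1, -3, -2)/3.8730 = (-0.2582, 0.2582, -0.7746, -0.5164).
r_{12} = q_1·w_2 = 1.0328.
u_2 = w_2 − 1.0328·q_1 = (-1.7333, 2.7333, -0.2000, 2.5333).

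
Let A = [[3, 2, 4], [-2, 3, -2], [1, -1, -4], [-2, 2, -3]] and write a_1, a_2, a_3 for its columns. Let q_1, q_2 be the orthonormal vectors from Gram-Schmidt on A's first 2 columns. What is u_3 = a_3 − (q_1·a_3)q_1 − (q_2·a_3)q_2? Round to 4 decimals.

u_3 = (0.1472, -0.7358, -4.7826, -1.4348)

a_1 = (3, -2, 1, -2); ‖a_1‖ = 4.2426, so q_1 = (0.7071, -0.4714, 0.2357, -0.4714).
q_1·a_2 = 0.7071·2 + (-0.4714)·3 + 0.2357·(-1) + (-0.4714)·2 = -1.1785.
u_2 = a_2 + 1.1785·q_1 = (2.8333, 2.4444, -0.7222, 1.4444).
‖u_2‖ = 4.0757, so q_2 = (0.6952, 0.5998, -0.1772, 0.3544).
q_1·a_3 = 0.7071·4 + (-0.4714)·(-2) + 0.2357·(-4) + (-0.4714)·(-3) = 4.2426; q_2·a_3 = 0.6952·4 + 0.5998·(-2) + (-0.1772)·(-4) + 0.3544·(-3) = 1.2268.
u_3 = a_3 − 4.2426·q_1 − 1.2268·q_2 = (0.1472, -0.7358, -4.7826, -1.4348).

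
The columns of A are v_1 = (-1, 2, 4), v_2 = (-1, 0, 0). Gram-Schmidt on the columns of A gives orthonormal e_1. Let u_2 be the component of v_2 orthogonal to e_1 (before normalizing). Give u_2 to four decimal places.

u_2 = (-0.9524, -0.0952, -0.1905)

v_1 = (-1, 2, 4); ‖v_1‖ = 4.5826, so e_1 = (-0.2182, 0.4364, 0.8729).
e_1·v_2 = (-0.2182)·(-1) + 0.4364·0 + 0.8729·0 = 0.2182.
u_2 = v_2 − 0.2182·e_1 = (-0.9524, -0.0952, -0.1905).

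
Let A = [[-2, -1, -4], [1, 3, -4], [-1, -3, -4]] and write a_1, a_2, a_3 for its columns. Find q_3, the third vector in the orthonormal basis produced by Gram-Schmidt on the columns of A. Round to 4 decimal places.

q_3 = (0.0000, -0.7071, -0.7071)

q_1 = a_1/‖a_1‖ = (-2, 1, -1)/2.4495 = (-0.8165, 0.4082, -0.4082).
r_{12} = q_1·a_2 = 3.2660.
u_2 = a_2 − 3.2660·q_1 = (1.6667, 1.6667, -1.6667).
‖u_2‖ = 2.8868, so q_2 = (0.5774, 0.5774, -0.5774).
r_{13} = q_1·a_3 = 3.2660; r_{23} = q_2·a_3 = -2.3094.
u_3 = a_3 − 3.2660·q_1 + 2.3094·q_2 = (0.0000, -4.0000, -4.0000).
‖u_3‖ = 5.6569, so q_3 = (0.0000, -0.7071, -0.7071).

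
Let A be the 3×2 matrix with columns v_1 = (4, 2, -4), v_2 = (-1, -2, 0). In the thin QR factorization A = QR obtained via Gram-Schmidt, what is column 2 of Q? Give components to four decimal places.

q_2 = (-0.0619, -0.8666, -0.4952)

v_1 = (4, 2, -4); ‖v_1‖ = 6.0000, so q_1 = (0.6667, 0.3333, -0.6667).
q_1·v_2 = 0.6667·(-1) + 0.3333·(-2) + (-0.6667)·0 = -1.3333.
u_2 = v_2 + 1.3333·q_1 = (-0.1111, -1.5556, -0.8889).
‖u_2‖ = 1.7951, so q_2 = (-0.0619, -0.8666, -0.4952).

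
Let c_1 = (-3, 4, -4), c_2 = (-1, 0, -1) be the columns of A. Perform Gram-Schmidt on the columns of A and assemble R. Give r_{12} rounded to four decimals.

r_{12} = 1.0932

c_1 = (-3, 4, -4); ‖c_1‖ = 6.4031, so e_1 = (-0.4685, 0.6247, -0.6247).
r_{12} = e_1·c_2 = 1.0932.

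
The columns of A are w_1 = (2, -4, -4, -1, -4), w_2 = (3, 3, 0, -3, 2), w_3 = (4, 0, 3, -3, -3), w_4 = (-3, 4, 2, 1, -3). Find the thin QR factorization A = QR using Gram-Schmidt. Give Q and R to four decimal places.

Q = [[0.2747, 0.6373, 0.2778, -0.3172], [-0.5494, 0.4049, -0.0864, 0.6879], [-0.5494, -0.1549, 0.7864, -0.2257], [-0.1374, -0.5986, -0.1566, -0.0370], [-0.5494, 0.2183, -0.5220, -0.6115]], R = [[7.2801, -1.5110, 1.5110, -2.6099], [0.0000, 5.3588, 3.2252, -1.8555], [0.0000, 0.0000, 5.5059, 1.8031], [0.0000, 0.0000, 0.0000, 5.0492]]

w_1 = (2, -4, -4, -1, -4); ‖w_1‖ = 7.2801, so q_1 = (0.2747, -0.5494, -0.5494, -0.1374, -0.5494).
q_1·w_2 = 0.2747·3 + (-0.5494)·3 + (-0.5494)·0 + (-0.1374)·(-3) + (-0.5494)·2 = -1.5110.
u_2 = w_2 + 1.5110·q_1 = (3.4151, 2.1698, -0.8302, -3.2075, 1.1698).
‖u_2‖ = 5.3588, so q_2 = (0.6373, 0.4049, -0.1549, -0.5986, 0.2183).
q_1·w_3 = 0.2747·4 + (-0.5494)·0 + (-0.5494)·3 + (-0.1374)·(-3) + (-0.5494)·(-3) = 1.5110; q_2·w_3 = 0.6373·4 + 0.4049·0 + (-0.1549)·3 + (-0.5986)·(-3) + 0.2183·(-3) = 3.2252.
u_3 = w_3 − 1.5110·q_1 − 3.2252·q_2 = (1.5296, -0.4757, 4.3298, -0.8620, -2.8739).
‖u_3‖ = 5.5059, so q_3 = (0.2778, -0.0864, 0.7864, -0.1566, -0.5220).
q_1·w_4 = 0.2747·(-3) + (-0.5494)·4 + (-0.5494)·2 + (-0.1374)·1 + (-0.5494)·(-3) = -2.6099; q_2·w_4 = 0.6373·(-3) + 0.4049·4 + (-0.1549)·2 + (-0.5986)·1 + 0.2183·(-3) = -1.8555; q_3·w_4 = 0.2778·(-3) + (-0.0864)·4 + 0.7864·2 + (-0.1566)·1 + (-0.5220)·(-3) = 1.8031.
u_4 = w_4 + 2.6099·q_1 + 1.8555·q_2 − 1.8031·q_3 = (-1.6014, 3.4731, -1.1394, -0.1868, -3.0878).
‖u_4‖ = 5.0492, so q_4 = (-0.3172, 0.6879, -0.2257, -0.0370, -0.6115).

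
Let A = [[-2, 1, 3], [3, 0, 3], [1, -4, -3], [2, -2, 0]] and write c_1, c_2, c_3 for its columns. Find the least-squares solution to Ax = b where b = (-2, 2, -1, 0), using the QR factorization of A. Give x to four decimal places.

x = (0.9167, 0.7500, -0.3056)

c_1 = (-2, 3, 1, 2); ‖c_1‖ = 4.2426, so q_1 = (-0.4714, 0.7071, 0.2357, 0.4714).
q_1·c_2 = (-0.4714)·1 + 0.7071·0 + 0.2357·(-4) + 0.4714·(-2) = -2.3570.
u_2 = c_2 + 2.3570·q_1 = (-0.1111, 1.6667, -3.4444, -0.8889).
‖u_2‖ = 3.9299, so q_2 = (-0.0283, 0.4241, -0.8765, -0.2262).
q_1·c_3 = (-0.4714)·3 + 0.7071·3 + 0.2357·(-3) + 0.4714·0 = 0.0000; q_2·c_3 = (-0.0283)·3 + 0.4241·3 + (-0.8765)·(-3) + (-0.2262)·0 = 3.8169.
u_3 = c_3 + 0.0000·q_1 − 3.8169·q_2 = (3.1079, 1.3813, 0.3453, 0.8633).
‖u_3‖ = 3.5259, so q_3 = (0.8815, 0.3918, 0.0979, 0.2449).
Qᵀb = (2.1213, 1.7812, -1.0773).
Back-substitute: x_3 = -1.0773/3.5259 = -0.3056.
x_2 = (1.7812 − 3.8169·(-0.3056))/3.9299 = 0.7500.
x_1 = (2.1213 + 2.3570·0.7500 + 0.0000·(-0.3056))/4.2426 = 0.9167.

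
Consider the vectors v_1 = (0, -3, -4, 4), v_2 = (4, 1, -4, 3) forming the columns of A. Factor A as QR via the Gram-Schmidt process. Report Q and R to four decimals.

Q = [[0.0000, 0.7733], [-0.4685, 0.5470], [-0.6247, -0.3018], [0.6247, 0.1085]], R = [[6.4031, 3.9043], [0.0000, 5.1726]]

v_1 = (0, -3, -4, 4); ‖v_1‖ = 6.4031, so q_1 = (0.0000, -0.4685, -0.6247, 0.6247).
q_1·v_2 = 0.0000·4 + (-0.4685)·1 + (-0.6247)·(-4) + 0.6247·3 = 3.9043.
u_2 = v_2 − 3.9043·q_1 = (4.0000, 2.8293, -1.5610, 0.5610).
‖u_2‖ = 5.1726, so q_2 = (0.7733, 0.5470, -0.3018, 0.1085).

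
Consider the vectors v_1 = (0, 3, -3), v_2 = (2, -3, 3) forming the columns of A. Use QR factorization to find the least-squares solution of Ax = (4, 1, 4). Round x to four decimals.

q_1 = v_1/‖v_1‖ = (0, 3, -3)/4.2426 = (0.0000, 0.7071, -0.7071).
r_{12} = q_1·v_2 = -4.2426.
u_2 = v_2 + 4.2426·q_1 = (2.0000, 0.0000, 0.0000).
‖u_2‖ = 2.0000, so q_2 = (1.0000, 0.0000, 0.0000).
Qᵀb = (-2.1213, 4.0000).
Back-substitute: x_2 = 4.0000/2.0000 = 2.0000.
x_1 = (-2.1213 + 4.2426·2.0000)/4.2426 = 1.5000.

x = (1.5000, 2.0000)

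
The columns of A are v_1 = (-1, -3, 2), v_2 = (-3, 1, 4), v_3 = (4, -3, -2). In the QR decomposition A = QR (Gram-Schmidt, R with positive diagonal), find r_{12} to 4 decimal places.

r_{12} = 2.1381

v_1 = (-1, -3, 2); ‖v_1‖ = 3.7417, so q_1 = (-0.2673, -0.8018, 0.5345).
r_{12} = q_1·v_2 = 2.1381.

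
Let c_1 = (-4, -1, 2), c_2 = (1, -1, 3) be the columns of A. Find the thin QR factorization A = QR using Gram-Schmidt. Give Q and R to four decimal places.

Q = [[-0.8729, 0.4833], [-0.2182, -0.2636], [0.4364, 0.8348]], R = [[4.5826, 0.6547], [0.0000, 3.2514]]

q_1 = c_1/‖c_1‖ = (-4, -1, 2)/4.5826 = (-0.8729, -0.2182, 0.4364).
r_{12} = q_1·c_2 = 0.6547.
u_2 = c_2 − 0.6547·q_1 = (1.5714, -0.8571, 2.7143).
‖u_2‖ = 3.2514, so q_2 = (0.4833, -0.2636, 0.8348).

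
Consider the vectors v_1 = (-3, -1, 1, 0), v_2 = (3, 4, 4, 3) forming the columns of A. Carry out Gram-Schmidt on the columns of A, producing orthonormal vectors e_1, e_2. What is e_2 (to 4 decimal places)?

e_2 = (0.0835, 0.4873, 0.7379, 0.4594)

v_1 = (-3, -1, 1, 0); ‖v_1‖ = 3.3166, so e_1 = (-0.9045, -0.3015, 0.3015, 0.0000).
e_1·v_2 = (-0.9045)·3 + (-0.3015)·4 + 0.3015·4 + 0.0000·3 = -2.7136.
u_2 = v_2 + 2.7136·e_1 = (0.5455, 3.1818, 4.8182, 3.0000).
‖u_2‖ = 6.5297, so e_2 = (0.0835, 0.4873, 0.7379, 0.4594).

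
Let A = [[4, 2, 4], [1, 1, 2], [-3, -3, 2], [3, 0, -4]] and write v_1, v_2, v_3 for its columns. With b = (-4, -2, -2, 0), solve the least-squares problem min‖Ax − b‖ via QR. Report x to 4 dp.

x = (-0.8842, 1.0526, -0.7053)

v_1 = (4, 1, -3, 3); ‖v_1‖ = 5.9161, so e_1 = (0.6761, 0.1690, -0.5071, 0.5071).
e_1·v_2 = 0.6761·2 + 0.1690·1 + (-0.5071)·(-3) + 0.5071·0 = 3.0426.
u_2 = v_2 − 3.0426·e_1 = (-0.0571, 0.4857, -1.4571, -1.5429).
‖u_2‖ = 2.1778, so e_2 = (-0.0262, 0.2230, -0.6691, -0.7084).
e_1·v_3 = 0.6761·4 + 0.1690·2 + (-0.5071)·2 + 0.5071·(-4) = 0.0000; e_2·v_3 = (-0.0262)·4 + 0.2230·2 + (-0.6691)·2 + (-0.7084)·(-4) = 1.8367.
u_3 = v_3 + 0.0000·e_1 − 1.8367·e_2 = (4.0482, 1.5904, 3.2289, -2.6988).
‖u_3‖ = 6.0520, so e_3 = (0.6689, 0.2628, 0.5335, -0.4459).
Qᵀb = (-2.0284, 0.9971, -4.2682).
Back-substitute: x_3 = -4.2682/6.0520 = -0.7053.
x_2 = (0.9971 − 1.8367·(-0.7053))/2.1778 = 1.0526.
x_1 = (-2.0284 − 3.0426·1.0526 + 0.0000·(-0.7053))/5.9161 = -0.8842.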